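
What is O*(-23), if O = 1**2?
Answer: -23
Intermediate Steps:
O = 1
O*(-23) = 1*(-23) = -23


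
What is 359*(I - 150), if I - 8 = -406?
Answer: -196732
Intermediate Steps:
I = -398 (I = 8 - 406 = -398)
359*(I - 150) = 359*(-398 - 150) = 359*(-548) = -196732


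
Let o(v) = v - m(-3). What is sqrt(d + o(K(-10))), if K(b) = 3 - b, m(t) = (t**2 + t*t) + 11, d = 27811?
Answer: sqrt(27795) ≈ 166.72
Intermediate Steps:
m(t) = 11 + 2*t**2 (m(t) = (t**2 + t**2) + 11 = 2*t**2 + 11 = 11 + 2*t**2)
o(v) = -29 + v (o(v) = v - (11 + 2*(-3)**2) = v - (11 + 2*9) = v - (11 + 18) = v - 1*29 = v - 29 = -29 + v)
sqrt(d + o(K(-10))) = sqrt(27811 + (-29 + (3 - 1*(-10)))) = sqrt(27811 + (-29 + (3 + 10))) = sqrt(27811 + (-29 + 13)) = sqrt(27811 - 16) = sqrt(27795)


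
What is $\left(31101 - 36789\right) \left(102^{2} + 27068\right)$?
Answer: $-213140736$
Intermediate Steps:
$\left(31101 - 36789\right) \left(102^{2} + 27068\right) = - 5688 \left(10404 + 27068\right) = \left(-5688\right) 37472 = -213140736$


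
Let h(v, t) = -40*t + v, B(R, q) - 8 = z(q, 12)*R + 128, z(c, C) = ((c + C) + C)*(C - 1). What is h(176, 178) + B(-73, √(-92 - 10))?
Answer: -26080 - 803*I*√102 ≈ -26080.0 - 8109.9*I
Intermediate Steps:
z(c, C) = (-1 + C)*(c + 2*C) (z(c, C) = ((C + c) + C)*(-1 + C) = (c + 2*C)*(-1 + C) = (-1 + C)*(c + 2*C))
B(R, q) = 136 + R*(264 + 11*q) (B(R, q) = 8 + ((-q - 2*12 + 2*12² + 12*q)*R + 128) = 8 + ((-q - 24 + 2*144 + 12*q)*R + 128) = 8 + ((-q - 24 + 288 + 12*q)*R + 128) = 8 + ((264 + 11*q)*R + 128) = 8 + (R*(264 + 11*q) + 128) = 8 + (128 + R*(264 + 11*q)) = 136 + R*(264 + 11*q))
h(v, t) = v - 40*t
h(176, 178) + B(-73, √(-92 - 10)) = (176 - 40*178) + (136 + 11*(-73)*(24 + √(-92 - 10))) = (176 - 7120) + (136 + 11*(-73)*(24 + √(-102))) = -6944 + (136 + 11*(-73)*(24 + I*√102)) = -6944 + (136 + (-19272 - 803*I*√102)) = -6944 + (-19136 - 803*I*√102) = -26080 - 803*I*√102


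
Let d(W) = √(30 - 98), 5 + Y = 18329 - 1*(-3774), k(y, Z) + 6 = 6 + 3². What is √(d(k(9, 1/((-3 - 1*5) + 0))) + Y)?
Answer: √(22098 + 2*I*√17) ≈ 148.65 + 0.028*I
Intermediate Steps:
k(y, Z) = 9 (k(y, Z) = -6 + (6 + 3²) = -6 + (6 + 9) = -6 + 15 = 9)
Y = 22098 (Y = -5 + (18329 - 1*(-3774)) = -5 + (18329 + 3774) = -5 + 22103 = 22098)
d(W) = 2*I*√17 (d(W) = √(-68) = 2*I*√17)
√(d(k(9, 1/((-3 - 1*5) + 0))) + Y) = √(2*I*√17 + 22098) = √(22098 + 2*I*√17)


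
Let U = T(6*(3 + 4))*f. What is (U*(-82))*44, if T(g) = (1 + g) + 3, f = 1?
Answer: -165968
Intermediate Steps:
T(g) = 4 + g
U = 46 (U = (4 + 6*(3 + 4))*1 = (4 + 6*7)*1 = (4 + 42)*1 = 46*1 = 46)
(U*(-82))*44 = (46*(-82))*44 = -3772*44 = -165968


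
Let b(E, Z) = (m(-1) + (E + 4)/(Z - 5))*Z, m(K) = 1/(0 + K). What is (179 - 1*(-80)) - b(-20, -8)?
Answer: 3391/13 ≈ 260.85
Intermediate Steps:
m(K) = 1/K
b(E, Z) = Z*(-1 + (4 + E)/(-5 + Z)) (b(E, Z) = (1/(-1) + (E + 4)/(Z - 5))*Z = (-1 + (4 + E)/(-5 + Z))*Z = Z*(-1 + (4 + E)/(-5 + Z)))
(179 - 1*(-80)) - b(-20, -8) = (179 - 1*(-80)) - (-8)*(9 - 20 - 1*(-8))/(-5 - 8) = (179 + 80) - (-8)*(9 - 20 + 8)/(-13) = 259 - (-8)*(-1)*(-3)/13 = 259 - 1*(-24/13) = 259 + 24/13 = 3391/13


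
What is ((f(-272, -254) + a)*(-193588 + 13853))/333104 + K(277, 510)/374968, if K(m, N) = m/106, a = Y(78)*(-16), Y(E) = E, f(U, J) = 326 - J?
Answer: 298256018352603/827484631952 ≈ 360.44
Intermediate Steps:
a = -1248 (a = 78*(-16) = -1248)
K(m, N) = m/106 (K(m, N) = m*(1/106) = m/106)
((f(-272, -254) + a)*(-193588 + 13853))/333104 + K(277, 510)/374968 = (((326 - 1*(-254)) - 1248)*(-193588 + 13853))/333104 + ((1/106)*277)/374968 = (((326 + 254) - 1248)*(-179735))*(1/333104) + (277/106)*(1/374968) = ((580 - 1248)*(-179735))*(1/333104) + 277/39746608 = -668*(-179735)*(1/333104) + 277/39746608 = 120062980*(1/333104) + 277/39746608 = 30015745/83276 + 277/39746608 = 298256018352603/827484631952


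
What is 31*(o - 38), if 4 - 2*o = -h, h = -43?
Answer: -3565/2 ≈ -1782.5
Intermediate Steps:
o = -39/2 (o = 2 - (-1)*(-43)/2 = 2 - ½*43 = 2 - 43/2 = -39/2 ≈ -19.500)
31*(o - 38) = 31*(-39/2 - 38) = 31*(-115/2) = -3565/2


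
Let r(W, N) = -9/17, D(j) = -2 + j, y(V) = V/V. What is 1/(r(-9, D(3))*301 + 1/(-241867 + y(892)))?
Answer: -4111722/655215011 ≈ -0.0062754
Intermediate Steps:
y(V) = 1
r(W, N) = -9/17 (r(W, N) = -9*1/17 = -9/17)
1/(r(-9, D(3))*301 + 1/(-241867 + y(892))) = 1/(-9/17*301 + 1/(-241867 + 1)) = 1/(-2709/17 + 1/(-241866)) = 1/(-2709/17 - 1/241866) = 1/(-655215011/4111722) = -4111722/655215011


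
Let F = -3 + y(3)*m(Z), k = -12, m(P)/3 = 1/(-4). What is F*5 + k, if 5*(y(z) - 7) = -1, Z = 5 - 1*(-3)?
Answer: -105/2 ≈ -52.500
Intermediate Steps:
Z = 8 (Z = 5 + 3 = 8)
y(z) = 34/5 (y(z) = 7 + (⅕)*(-1) = 7 - ⅕ = 34/5)
m(P) = -¾ (m(P) = 3/(-4) = 3*(-¼) = -¾)
F = -81/10 (F = -3 + (34/5)*(-¾) = -3 - 51/10 = -81/10 ≈ -8.1000)
F*5 + k = -81/10*5 - 12 = -81/2 - 12 = -105/2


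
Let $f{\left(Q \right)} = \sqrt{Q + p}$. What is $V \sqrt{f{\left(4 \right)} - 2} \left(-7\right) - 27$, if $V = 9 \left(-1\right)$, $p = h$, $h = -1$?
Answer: $-27 + 63 i \sqrt{2 - \sqrt{3}} \approx -27.0 + 32.611 i$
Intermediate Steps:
$p = -1$
$f{\left(Q \right)} = \sqrt{-1 + Q}$ ($f{\left(Q \right)} = \sqrt{Q - 1} = \sqrt{-1 + Q}$)
$V = -9$
$V \sqrt{f{\left(4 \right)} - 2} \left(-7\right) - 27 = - 9 \sqrt{\sqrt{-1 + 4} - 2} \left(-7\right) - 27 = - 9 \sqrt{\sqrt{3} - 2} \left(-7\right) - 27 = - 9 \sqrt{-2 + \sqrt{3}} \left(-7\right) - 27 = - 9 \left(- 7 \sqrt{-2 + \sqrt{3}}\right) - 27 = 63 \sqrt{-2 + \sqrt{3}} - 27 = -27 + 63 \sqrt{-2 + \sqrt{3}}$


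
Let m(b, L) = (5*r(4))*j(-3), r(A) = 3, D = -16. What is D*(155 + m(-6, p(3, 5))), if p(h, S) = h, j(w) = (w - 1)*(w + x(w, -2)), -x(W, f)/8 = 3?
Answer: -28400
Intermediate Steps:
x(W, f) = -24 (x(W, f) = -8*3 = -24)
j(w) = (-1 + w)*(-24 + w) (j(w) = (w - 1)*(w - 24) = (-1 + w)*(-24 + w))
m(b, L) = 1620 (m(b, L) = (5*3)*(24 + (-3)² - 25*(-3)) = 15*(24 + 9 + 75) = 15*108 = 1620)
D*(155 + m(-6, p(3, 5))) = -16*(155 + 1620) = -16*1775 = -28400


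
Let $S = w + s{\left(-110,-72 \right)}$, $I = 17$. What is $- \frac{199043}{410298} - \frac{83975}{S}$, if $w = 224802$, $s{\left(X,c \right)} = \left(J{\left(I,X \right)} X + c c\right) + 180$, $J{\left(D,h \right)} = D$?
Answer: $- \frac{39947747639}{46834696104} \approx -0.85295$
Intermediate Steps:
$s{\left(X,c \right)} = 180 + c^{2} + 17 X$ ($s{\left(X,c \right)} = \left(17 X + c c\right) + 180 = \left(17 X + c^{2}\right) + 180 = \left(c^{2} + 17 X\right) + 180 = 180 + c^{2} + 17 X$)
$S = 228296$ ($S = 224802 + \left(180 + \left(-72\right)^{2} + 17 \left(-110\right)\right) = 224802 + \left(180 + 5184 - 1870\right) = 224802 + 3494 = 228296$)
$- \frac{199043}{410298} - \frac{83975}{S} = - \frac{199043}{410298} - \frac{83975}{228296} = - \frac{39947747639}{46834696104}$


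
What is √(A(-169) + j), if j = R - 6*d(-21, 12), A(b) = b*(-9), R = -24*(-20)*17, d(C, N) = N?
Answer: √9609 ≈ 98.026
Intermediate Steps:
R = 8160 (R = 480*17 = 8160)
A(b) = -9*b
j = 8088 (j = 8160 - 6*12 = 8160 - 72 = 8088)
√(A(-169) + j) = √(-9*(-169) + 8088) = √(1521 + 8088) = √9609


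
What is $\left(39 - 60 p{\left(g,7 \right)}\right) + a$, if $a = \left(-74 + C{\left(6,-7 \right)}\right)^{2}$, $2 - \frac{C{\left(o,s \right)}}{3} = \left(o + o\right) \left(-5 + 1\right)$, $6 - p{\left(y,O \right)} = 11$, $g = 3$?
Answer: $6115$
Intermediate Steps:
$p{\left(y,O \right)} = -5$ ($p{\left(y,O \right)} = 6 - 11 = -5$)
$C{\left(o,s \right)} = 6 + 24 o$ ($C{\left(o,s \right)} = 6 - 3 \left(o + o\right) \left(-5 + 1\right) = 6 - 3 \cdot 2 o \left(-4\right) = 6 - 3 \left(- 8 o\right) = 6 + 24 o$)
$a = 5776$ ($a = \left(-74 + \left(6 + 24 \cdot 6\right)\right)^{2} = \left(-74 + \left(6 + 144\right)\right)^{2} = \left(-74 + 150\right)^{2} = 76^{2} = 5776$)
$\left(39 - 60 p{\left(g,7 \right)}\right) + a = \left(39 - -300\right) + 5776 = \left(39 + 300\right) + 5776 = 339 + 5776 = 6115$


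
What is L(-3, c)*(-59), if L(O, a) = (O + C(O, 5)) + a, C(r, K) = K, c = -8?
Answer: 354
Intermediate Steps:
L(O, a) = 5 + O + a (L(O, a) = (O + 5) + a = (5 + O) + a = 5 + O + a)
L(-3, c)*(-59) = (5 - 3 - 8)*(-59) = -6*(-59) = 354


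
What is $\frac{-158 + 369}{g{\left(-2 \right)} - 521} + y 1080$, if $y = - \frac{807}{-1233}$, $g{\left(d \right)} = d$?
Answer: $\frac{50618413}{71651} \approx 706.46$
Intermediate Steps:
$y = \frac{269}{411}$ ($y = \left(-807\right) \left(- \frac{1}{1233}\right) = \frac{269}{411} \approx 0.6545$)
$\frac{-158 + 369}{g{\left(-2 \right)} - 521} + y 1080 = \frac{-158 + 369}{-2 - 521} + \frac{269}{411} \cdot 1080 = \frac{211}{-2 - 521} + \frac{96840}{137} = \frac{211}{-523} + \frac{96840}{137} = 211 \left(- \frac{1}{523}\right) + \frac{96840}{137} = - \frac{211}{523} + \frac{96840}{137} = \frac{50618413}{71651}$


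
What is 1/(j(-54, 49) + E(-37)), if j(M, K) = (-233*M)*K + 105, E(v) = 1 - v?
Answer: 1/616661 ≈ 1.6216e-6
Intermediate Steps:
j(M, K) = 105 - 233*K*M (j(M, K) = -233*K*M + 105 = 105 - 233*K*M)
1/(j(-54, 49) + E(-37)) = 1/((105 - 233*49*(-54)) + (1 - 1*(-37))) = 1/((105 + 616518) + (1 + 37)) = 1/(616623 + 38) = 1/616661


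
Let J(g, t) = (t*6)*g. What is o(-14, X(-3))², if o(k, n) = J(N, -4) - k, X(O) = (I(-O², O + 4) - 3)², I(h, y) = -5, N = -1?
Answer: 1444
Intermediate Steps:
J(g, t) = 6*g*t (J(g, t) = (6*t)*g = 6*g*t)
X(O) = 64 (X(O) = (-5 - 3)² = (-8)² = 64)
o(k, n) = 24 - k (o(k, n) = 6*(-1)*(-4) - k = 24 - k)
o(-14, X(-3))² = (24 - 1*(-14))² = (24 + 14)² = 38² = 1444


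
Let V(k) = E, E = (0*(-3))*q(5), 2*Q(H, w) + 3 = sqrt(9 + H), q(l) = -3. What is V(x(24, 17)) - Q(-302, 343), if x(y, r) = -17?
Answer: 3/2 - I*sqrt(293)/2 ≈ 1.5 - 8.5586*I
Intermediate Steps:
Q(H, w) = -3/2 + sqrt(9 + H)/2
E = 0 (E = (0*(-3))*(-3) = 0*(-3) = 0)
V(k) = 0
V(x(24, 17)) - Q(-302, 343) = 0 - (-3/2 + sqrt(9 - 302)/2) = 0 - (-3/2 + sqrt(-293)/2) = 0 - (-3/2 + (I*sqrt(293))/2) = 0 - (-3/2 + I*sqrt(293)/2) = 0 + (3/2 - I*sqrt(293)/2) = 3/2 - I*sqrt(293)/2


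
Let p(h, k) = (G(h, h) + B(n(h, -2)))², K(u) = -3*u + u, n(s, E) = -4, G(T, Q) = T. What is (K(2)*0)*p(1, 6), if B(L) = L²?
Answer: 0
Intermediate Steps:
K(u) = -2*u
p(h, k) = (16 + h)² (p(h, k) = (h + (-4)²)² = (h + 16)² = (16 + h)²)
(K(2)*0)*p(1, 6) = (-2*2*0)*(16 + 1)² = -4*0*17² = 0*289 = 0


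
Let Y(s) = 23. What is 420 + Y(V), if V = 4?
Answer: 443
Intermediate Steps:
420 + Y(V) = 420 + 23 = 443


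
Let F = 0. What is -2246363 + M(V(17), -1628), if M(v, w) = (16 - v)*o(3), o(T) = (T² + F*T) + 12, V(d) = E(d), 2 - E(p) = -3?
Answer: -2246132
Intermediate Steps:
E(p) = 5 (E(p) = 2 - 1*(-3) = 2 + 3 = 5)
V(d) = 5
o(T) = 12 + T² (o(T) = (T² + 0*T) + 12 = (T² + 0) + 12 = T² + 12 = 12 + T²)
M(v, w) = 336 - 21*v (M(v, w) = (16 - v)*(12 + 3²) = (16 - v)*(12 + 9) = (16 - v)*21 = 336 - 21*v)
-2246363 + M(V(17), -1628) = -2246363 + (336 - 21*5) = -2246363 + (336 - 105) = -2246363 + 231 = -2246132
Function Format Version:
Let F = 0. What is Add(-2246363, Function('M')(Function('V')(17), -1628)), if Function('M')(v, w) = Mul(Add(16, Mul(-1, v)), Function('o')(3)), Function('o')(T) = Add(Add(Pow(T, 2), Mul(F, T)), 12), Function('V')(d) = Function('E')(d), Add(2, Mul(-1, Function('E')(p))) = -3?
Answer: -2246132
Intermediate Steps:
Function('E')(p) = 5 (Function('E')(p) = Add(2, Mul(-1, -3)) = Add(2, 3) = 5)
Function('V')(d) = 5
Function('o')(T) = Add(12, Pow(T, 2)) (Function('o')(T) = Add(Add(Pow(T, 2), Mul(0, T)), 12) = Add(Add(Pow(T, 2), 0), 12) = Add(Pow(T, 2), 12) = Add(12, Pow(T, 2)))
Function('M')(v, w) = Add(336, Mul(-21, v)) (Function('M')(v, w) = Mul(Add(16, Mul(-1, v)), Add(12, Pow(3, 2))) = Mul(Add(16, Mul(-1, v)), Add(12, 9)) = Mul(Add(16, Mul(-1, v)), 21) = Add(336, Mul(-21, v)))
Add(-2246363, Function('M')(Function('V')(17), -1628)) = Add(-2246363, Add(336, Mul(-21, 5))) = Add(-2246363, Add(336, -105)) = Add(-2246363, 231) = -2246132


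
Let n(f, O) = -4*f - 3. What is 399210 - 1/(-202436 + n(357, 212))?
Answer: 81385745071/203867 ≈ 3.9921e+5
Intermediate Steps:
n(f, O) = -3 - 4*f
399210 - 1/(-202436 + n(357, 212)) = 399210 - 1/(-202436 + (-3 - 4*357)) = 399210 - 1/(-202436 + (-3 - 1428)) = 399210 - 1/(-202436 - 1431) = 399210 - 1/(-203867) = 399210 - 1*(-1/203867) = 399210 + 1/203867 = 81385745071/203867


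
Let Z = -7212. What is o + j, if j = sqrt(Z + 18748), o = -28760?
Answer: -28760 + 4*sqrt(721) ≈ -28653.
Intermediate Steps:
j = 4*sqrt(721) (j = sqrt(-7212 + 18748) = sqrt(11536) = 4*sqrt(721) ≈ 107.41)
o + j = -28760 + 4*sqrt(721)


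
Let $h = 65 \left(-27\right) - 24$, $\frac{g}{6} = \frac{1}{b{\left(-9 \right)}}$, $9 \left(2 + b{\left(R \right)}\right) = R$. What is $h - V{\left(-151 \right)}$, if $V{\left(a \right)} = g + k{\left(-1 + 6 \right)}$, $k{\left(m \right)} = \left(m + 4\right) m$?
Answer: $-1822$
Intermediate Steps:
$b{\left(R \right)} = -2 + \frac{R}{9}$
$k{\left(m \right)} = m \left(4 + m\right)$ ($k{\left(m \right)} = \left(4 + m\right) m = m \left(4 + m\right)$)
$g = -2$ ($g = \frac{6}{-2 + \frac{1}{9} \left(-9\right)} = \frac{6}{-2 - 1} = \frac{6}{-3} = 6 \left(- \frac{1}{3}\right) = -2$)
$V{\left(a \right)} = 43$ ($V{\left(a \right)} = -2 + \left(-1 + 6\right) \left(4 + \left(-1 + 6\right)\right) = -2 + 5 \left(4 + 5\right) = -2 + 5 \cdot 9 = -2 + 45 = 43$)
$h = -1779$ ($h = -1755 - 24 = -1779$)
$h - V{\left(-151 \right)} = -1779 - 43 = -1822$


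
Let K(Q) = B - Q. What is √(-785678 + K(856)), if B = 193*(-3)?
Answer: 3*I*√87457 ≈ 887.19*I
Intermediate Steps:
B = -579
K(Q) = -579 - Q
√(-785678 + K(856)) = √(-785678 + (-579 - 1*856)) = √(-785678 + (-579 - 856)) = √(-785678 - 1435) = √(-787113) = 3*I*√87457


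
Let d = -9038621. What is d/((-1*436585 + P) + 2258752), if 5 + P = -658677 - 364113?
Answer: -9038621/799372 ≈ -11.307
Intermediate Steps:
P = -1022795 (P = -5 + (-658677 - 364113) = -5 - 1022790 = -1022795)
d/((-1*436585 + P) + 2258752) = -9038621/((-1*436585 - 1022795) + 2258752) = -9038621/((-436585 - 1022795) + 2258752) = -9038621/(-1459380 + 2258752) = -9038621/799372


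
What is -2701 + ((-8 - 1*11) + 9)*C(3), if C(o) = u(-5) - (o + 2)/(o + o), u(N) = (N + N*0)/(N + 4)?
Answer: -8228/3 ≈ -2742.7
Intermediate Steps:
u(N) = N/(4 + N) (u(N) = (N + 0)/(4 + N) = N/(4 + N))
C(o) = 5 - (2 + o)/(2*o) (C(o) = -5/(4 - 5) - (o + 2)/(o + o) = -5/(-1) - (2 + o)/(2*o) = -5*(-1) - (2 + o)*1/(2*o) = 5 - (2 + o)/(2*o))
-2701 + ((-8 - 1*11) + 9)*C(3) = -2701 + ((-8 - 1*11) + 9)*(9/2 - 1/3) = -2701 + ((-8 - 11) + 9)*(9/2 - 1*1/3) = -2701 + (-19 + 9)*(9/2 - 1/3) = -2701 - 10*25/6 = -2701 - 125/3 = -8228/3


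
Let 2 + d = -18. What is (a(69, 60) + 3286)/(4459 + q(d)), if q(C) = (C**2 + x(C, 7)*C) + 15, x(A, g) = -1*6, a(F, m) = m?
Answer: 1673/2497 ≈ 0.67000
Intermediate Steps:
x(A, g) = -6
d = -20 (d = -2 - 18 = -20)
q(C) = 15 + C**2 - 6*C (q(C) = (C**2 - 6*C) + 15 = 15 + C**2 - 6*C)
(a(69, 60) + 3286)/(4459 + q(d)) = (60 + 3286)/(4459 + (15 + (-20)**2 - 6*(-20))) = 3346/(4459 + (15 + 400 + 120)) = 3346/(4459 + 535) = 3346/4994 = 3346*(1/4994) = 1673/2497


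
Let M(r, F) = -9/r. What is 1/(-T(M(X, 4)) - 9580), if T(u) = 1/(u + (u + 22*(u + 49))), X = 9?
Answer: -1054/10097321 ≈ -0.00010438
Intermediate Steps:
T(u) = 1/(1078 + 24*u) (T(u) = 1/(u + (u + 22*(49 + u))) = 1/(u + (u + (1078 + 22*u))) = 1/(u + (1078 + 23*u)) = 1/(1078 + 24*u))
1/(-T(M(X, 4)) - 9580) = 1/(-1/(2*(539 + 12*(-9/9))) - 9580) = 1/(-1/(2*(539 + 12*(-9*⅑))) - 9580) = 1/(-1/(2*(539 + 12*(-1))) - 9580) = 1/(-1/(2*(539 - 12)) - 9580) = 1/(-1/(2*527) - 9580) = 1/(-1*1/1054 - 9580) = 1/(-1/1054 - 9580) = 1/(-10097321/1054) = -1054/10097321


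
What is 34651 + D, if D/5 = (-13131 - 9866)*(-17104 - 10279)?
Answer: 3148668906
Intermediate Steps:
D = 3148634255 (D = 5*((-13131 - 9866)*(-17104 - 10279)) = 5*(-22997*(-27383)) = 5*629726851 = 3148634255)
34651 + D = 34651 + 3148634255 = 3148668906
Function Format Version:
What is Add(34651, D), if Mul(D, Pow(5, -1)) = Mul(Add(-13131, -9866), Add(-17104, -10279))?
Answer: 3148668906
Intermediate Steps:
D = 3148634255 (D = Mul(5, Mul(Add(-13131, -9866), Add(-17104, -10279))) = Mul(5, Mul(-22997, -27383)) = Mul(5, 629726851) = 3148634255)
Add(34651, D) = Add(34651, 3148634255) = 3148668906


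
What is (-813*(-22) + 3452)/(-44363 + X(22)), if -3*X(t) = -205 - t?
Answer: -32007/66431 ≈ -0.48181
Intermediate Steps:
X(t) = 205/3 + t/3 (X(t) = -(-205 - t)/3 = 205/3 + t/3)
(-813*(-22) + 3452)/(-44363 + X(22)) = (-813*(-22) + 3452)/(-44363 + (205/3 + (1/3)*22)) = (17886 + 3452)/(-44363 + (205/3 + 22/3)) = 21338/(-44363 + 227/3) = 21338/(-132862/3) = 21338*(-3/132862) = -32007/66431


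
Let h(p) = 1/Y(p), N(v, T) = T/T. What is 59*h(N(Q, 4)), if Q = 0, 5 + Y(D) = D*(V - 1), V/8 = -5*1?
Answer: -59/46 ≈ -1.2826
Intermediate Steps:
V = -40 (V = 8*(-5*1) = 8*(-5) = -40)
Y(D) = -5 - 41*D (Y(D) = -5 + D*(-40 - 1) = -5 + D*(-41) = -5 - 41*D)
N(v, T) = 1
h(p) = 1/(-5 - 41*p)
59*h(N(Q, 4)) = 59*(-1/(5 + 41*1)) = 59*(-1/(5 + 41)) = 59*(-1/46) = -59/46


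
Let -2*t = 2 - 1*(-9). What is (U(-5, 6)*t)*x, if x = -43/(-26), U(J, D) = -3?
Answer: 1419/52 ≈ 27.288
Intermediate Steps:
t = -11/2 (t = -(2 - 1*(-9))/2 = -(2 + 9)/2 = -½*11 = -11/2 ≈ -5.5000)
x = 43/26 (x = -43*(-1/26) = 43/26 ≈ 1.6538)
(U(-5, 6)*t)*x = -3*(-11/2)*(43/26) = (33/2)*(43/26) = 1419/52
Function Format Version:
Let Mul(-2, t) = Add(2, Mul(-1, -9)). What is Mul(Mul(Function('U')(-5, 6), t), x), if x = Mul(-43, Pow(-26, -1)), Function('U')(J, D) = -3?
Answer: Rational(1419, 52) ≈ 27.288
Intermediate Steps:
t = Rational(-11, 2) (t = Mul(Rational(-1, 2), Add(2, Mul(-1, -9))) = Mul(Rational(-1, 2), Add(2, 9)) = Mul(Rational(-1, 2), 11) = Rational(-11, 2) ≈ -5.5000)
x = Rational(43, 26) (x = Mul(-43, Rational(-1, 26)) = Rational(43, 26) ≈ 1.6538)
Mul(Mul(Function('U')(-5, 6), t), x) = Mul(Mul(-3, Rational(-11, 2)), Rational(43, 26)) = Mul(Rational(33, 2), Rational(43, 26)) = Rational(1419, 52)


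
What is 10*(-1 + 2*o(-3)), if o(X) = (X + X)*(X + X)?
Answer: 710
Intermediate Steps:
o(X) = 4*X**2 (o(X) = (2*X)*(2*X) = 4*X**2)
10*(-1 + 2*o(-3)) = 10*(-1 + 2*(4*(-3)**2)) = 10*(-1 + 2*(4*9)) = 10*(-1 + 2*36) = 10*(-1 + 72) = 10*71 = 710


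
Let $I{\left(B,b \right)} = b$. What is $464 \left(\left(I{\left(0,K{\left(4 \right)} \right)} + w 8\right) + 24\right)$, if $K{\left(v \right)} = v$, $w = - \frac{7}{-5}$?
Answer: $\frac{90944}{5} \approx 18189.0$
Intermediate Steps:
$w = \frac{7}{5}$ ($w = \left(-7\right) \left(- \frac{1}{5}\right) = \frac{7}{5} \approx 1.4$)
$464 \left(\left(I{\left(0,K{\left(4 \right)} \right)} + w 8\right) + 24\right) = 464 \left(\left(4 + \frac{7}{5} \cdot 8\right) + 24\right) = 464 \left(\left(4 + \frac{56}{5}\right) + 24\right) = 464 \left(\frac{76}{5} + 24\right) = 464 \cdot \frac{196}{5} = \frac{90944}{5}$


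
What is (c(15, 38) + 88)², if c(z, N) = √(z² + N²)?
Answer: (88 + √1669)² ≈ 16603.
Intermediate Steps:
c(z, N) = √(N² + z²)
(c(15, 38) + 88)² = (√(38² + 15²) + 88)² = (√(1444 + 225) + 88)² = (√1669 + 88)² = (88 + √1669)²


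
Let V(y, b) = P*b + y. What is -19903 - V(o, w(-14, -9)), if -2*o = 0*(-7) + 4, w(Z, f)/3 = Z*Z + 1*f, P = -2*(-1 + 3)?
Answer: -17657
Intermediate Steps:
P = -4 (P = -2*2 = -4)
w(Z, f) = 3*f + 3*Z² (w(Z, f) = 3*(Z*Z + 1*f) = 3*(Z² + f) = 3*(f + Z²) = 3*f + 3*Z²)
o = -2 (o = -(0*(-7) + 4)/2 = -(0 + 4)/2 = -½*4 = -2)
V(y, b) = y - 4*b (V(y, b) = -4*b + y = y - 4*b)
-19903 - V(o, w(-14, -9)) = -19903 - (-2 - 4*(3*(-9) + 3*(-14)²)) = -19903 - (-2 - 4*(-27 + 3*196)) = -19903 - (-2 - 4*(-27 + 588)) = -19903 - (-2 - 4*561) = -19903 - (-2 - 2244) = -19903 - 1*(-2246) = -19903 + 2246 = -17657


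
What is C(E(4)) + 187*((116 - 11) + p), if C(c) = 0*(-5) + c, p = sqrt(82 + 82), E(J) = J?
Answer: 19639 + 374*sqrt(41) ≈ 22034.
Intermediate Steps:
p = 2*sqrt(41) (p = sqrt(164) = 2*sqrt(41) ≈ 12.806)
C(c) = c (C(c) = 0 + c = c)
C(E(4)) + 187*((116 - 11) + p) = 4 + 187*((116 - 11) + 2*sqrt(41)) = 4 + 187*(105 + 2*sqrt(41)) = 4 + (19635 + 374*sqrt(41)) = 19639 + 374*sqrt(41)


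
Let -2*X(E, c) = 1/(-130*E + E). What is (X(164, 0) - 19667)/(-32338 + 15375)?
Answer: 832150103/717738456 ≈ 1.1594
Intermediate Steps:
X(E, c) = 1/(258*E) (X(E, c) = -1/(2*(-130*E + E)) = -(-1/(129*E))/2 = -(-1)/(258*E) = 1/(258*E))
(X(164, 0) - 19667)/(-32338 + 15375) = ((1/258)/164 - 19667)/(-32338 + 15375) = ((1/258)*(1/164) - 19667)/(-16963) = (1/42312 - 19667)*(-1/16963) = -832150103/42312*(-1/16963) = 832150103/717738456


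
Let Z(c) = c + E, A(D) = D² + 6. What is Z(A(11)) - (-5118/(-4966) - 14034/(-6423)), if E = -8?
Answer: 615521964/5316103 ≈ 115.78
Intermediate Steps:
A(D) = 6 + D²
Z(c) = -8 + c (Z(c) = c - 8 = -8 + c)
Z(A(11)) - (-5118/(-4966) - 14034/(-6423)) = (-8 + (6 + 11²)) - (-5118/(-4966) - 14034/(-6423)) = (-8 + (6 + 121)) - (-5118*(-1/4966) - 14034*(-1/6423)) = (-8 + 127) - (2559/2483 + 4678/2141) = 119 - 1*17094293/5316103 = 119 - 17094293/5316103 = 615521964/5316103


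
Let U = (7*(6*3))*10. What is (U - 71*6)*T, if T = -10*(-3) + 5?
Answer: 29190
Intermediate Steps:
T = 35 (T = 30 + 5 = 35)
U = 1260 (U = (7*18)*10 = 126*10 = 1260)
(U - 71*6)*T = (1260 - 71*6)*35 = (1260 - 426)*35 = 834*35 = 29190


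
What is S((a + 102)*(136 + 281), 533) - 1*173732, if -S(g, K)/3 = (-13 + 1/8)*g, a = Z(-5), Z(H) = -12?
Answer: 5103457/4 ≈ 1.2759e+6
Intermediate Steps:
a = -12
S(g, K) = 309*g/8 (S(g, K) = -3*(-13 + 1/8)*g = -(-309)*g/8 = 309*g/8)
S((a + 102)*(136 + 281), 533) - 1*173732 = 309*((-12 + 102)*(136 + 281))/8 - 1*173732 = 309*(90*417)/8 - 173732 = (309/8)*37530 - 173732 = 5798385/4 - 173732 = 5103457/4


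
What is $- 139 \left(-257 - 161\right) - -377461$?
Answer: $435563$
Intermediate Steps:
$- 139 \left(-257 - 161\right) - -377461 = \left(-139\right) \left(-418\right) + 377461 = 58102 + 377461 = 435563$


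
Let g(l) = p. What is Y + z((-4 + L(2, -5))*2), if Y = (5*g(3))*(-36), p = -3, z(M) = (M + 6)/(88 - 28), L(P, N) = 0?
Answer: 16199/30 ≈ 539.97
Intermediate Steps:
z(M) = 1/10 + M/60 (z(M) = (6 + M)/60 = (6 + M)*(1/60) = 1/10 + M/60)
g(l) = -3
Y = 540 (Y = (5*(-3))*(-36) = -15*(-36) = 540)
Y + z((-4 + L(2, -5))*2) = 540 + (1/10 + ((-4 + 0)*2)/60) = 540 + (1/10 + (-4*2)/60) = 540 + (1/10 + (1/60)*(-8)) = 540 + (1/10 - 2/15) = 540 - 1/30 = 16199/30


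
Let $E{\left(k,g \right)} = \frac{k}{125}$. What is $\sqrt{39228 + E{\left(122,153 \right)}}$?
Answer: $\frac{\sqrt{24518110}}{25} \approx 198.06$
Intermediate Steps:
$E{\left(k,g \right)} = \frac{k}{125}$ ($E{\left(k,g \right)} = k \frac{1}{125} = \frac{k}{125}$)
$\sqrt{39228 + E{\left(122,153 \right)}} = \sqrt{39228 + \frac{1}{125} \cdot 122} = \sqrt{39228 + \frac{122}{125}} = \sqrt{\frac{4903622}{125}} = \frac{\sqrt{24518110}}{25}$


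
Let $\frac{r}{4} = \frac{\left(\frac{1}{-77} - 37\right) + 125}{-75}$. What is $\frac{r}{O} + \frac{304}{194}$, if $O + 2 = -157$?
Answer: $\frac{5687956}{3562713} \approx 1.5965$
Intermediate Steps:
$O = -159$ ($O = -2 - 157 = -159$)
$r = - \frac{1084}{231}$ ($r = 4 \frac{\left(\frac{1}{-77} - 37\right) + 125}{-75} = 4 \left(\left(- \frac{1}{77} - 37\right) + 125\right) \left(- \frac{1}{75}\right) = 4 \left(- \frac{2850}{77} + 125\right) \left(- \frac{1}{75}\right) = 4 \cdot \frac{6775}{77} \left(- \frac{1}{75}\right) = 4 \left(- \frac{271}{231}\right) = - \frac{1084}{231} \approx -4.6926$)
$\frac{r}{O} + \frac{304}{194} = - \frac{1084}{231 \left(-159\right)} + \frac{304}{194} = \left(- \frac{1084}{231}\right) \left(- \frac{1}{159}\right) + 304 \cdot \frac{1}{194} = \frac{1084}{36729} + \frac{152}{97} = \frac{5687956}{3562713}$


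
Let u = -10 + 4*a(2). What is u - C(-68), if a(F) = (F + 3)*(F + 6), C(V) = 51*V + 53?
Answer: 3565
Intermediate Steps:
C(V) = 53 + 51*V
a(F) = (3 + F)*(6 + F)
u = 150 (u = -10 + 4*(18 + 2² + 9*2) = -10 + 4*(18 + 4 + 18) = -10 + 4*40 = -10 + 160 = 150)
u - C(-68) = 150 - (53 + 51*(-68)) = 150 - (53 - 3468) = 150 - 1*(-3415) = 150 + 3415 = 3565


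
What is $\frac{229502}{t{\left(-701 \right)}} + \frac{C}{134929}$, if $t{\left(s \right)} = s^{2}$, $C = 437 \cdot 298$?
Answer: $\frac{94959661984}{66304245529} \approx 1.4322$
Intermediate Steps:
$C = 130226$
$\frac{229502}{t{\left(-701 \right)}} + \frac{C}{134929} = \frac{229502}{\left(-701\right)^{2}} + \frac{130226}{134929} = \frac{229502}{491401} + 130226 \cdot \frac{1}{134929} = 229502 \cdot \frac{1}{491401} + \frac{130226}{134929} = \frac{229502}{491401} + \frac{130226}{134929} = \frac{94959661984}{66304245529}$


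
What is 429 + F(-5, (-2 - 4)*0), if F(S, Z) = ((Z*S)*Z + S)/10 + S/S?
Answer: 859/2 ≈ 429.50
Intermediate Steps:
F(S, Z) = 1 + S/10 + S*Z**2/10 (F(S, Z) = ((S*Z)*Z + S)*(1/10) + 1 = (S*Z**2 + S)*(1/10) + 1 = (S + S*Z**2)*(1/10) + 1 = (S/10 + S*Z**2/10) + 1 = 1 + S/10 + S*Z**2/10)
429 + F(-5, (-2 - 4)*0) = 429 + (1 + (1/10)*(-5) + (1/10)*(-5)*((-2 - 4)*0)**2) = 429 + (1 - 1/2 + (1/10)*(-5)*(-6*0)**2) = 429 + (1 - 1/2 + (1/10)*(-5)*0**2) = 429 + (1 - 1/2 + (1/10)*(-5)*0) = 429 + (1 - 1/2 + 0) = 429 + 1/2 = 859/2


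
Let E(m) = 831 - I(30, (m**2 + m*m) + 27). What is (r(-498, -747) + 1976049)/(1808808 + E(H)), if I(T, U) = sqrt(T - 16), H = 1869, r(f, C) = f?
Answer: 3575034136089/3274793310307 + 1975551*sqrt(14)/3274793310307 ≈ 1.0917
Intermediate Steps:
I(T, U) = sqrt(-16 + T)
E(m) = 831 - sqrt(14) (E(m) = 831 - sqrt(-16 + 30) = 831 - sqrt(14))
(r(-498, -747) + 1976049)/(1808808 + E(H)) = (-498 + 1976049)/(1808808 + (831 - sqrt(14))) = 1975551/(1809639 - sqrt(14))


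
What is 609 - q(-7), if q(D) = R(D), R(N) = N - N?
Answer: 609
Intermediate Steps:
R(N) = 0
q(D) = 0
609 - q(-7) = 609 - 1*0 = 609 + 0 = 609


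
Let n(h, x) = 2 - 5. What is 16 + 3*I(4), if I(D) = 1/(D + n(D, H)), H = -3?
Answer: 19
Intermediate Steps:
n(h, x) = -3
I(D) = 1/(-3 + D) (I(D) = 1/(D - 3) = 1/(-3 + D))
16 + 3*I(4) = 16 + 3/(-3 + 4) = 16 + 3/1 = 16 + 3*1 = 16 + 3 = 19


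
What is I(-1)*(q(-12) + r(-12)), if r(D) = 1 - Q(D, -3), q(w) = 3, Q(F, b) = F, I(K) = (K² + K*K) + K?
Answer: 16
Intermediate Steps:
I(K) = K + 2*K² (I(K) = (K² + K²) + K = 2*K² + K = K + 2*K²)
r(D) = 1 - D
I(-1)*(q(-12) + r(-12)) = (-(1 + 2*(-1)))*(3 + (1 - 1*(-12))) = (-(1 - 2))*(3 + (1 + 12)) = (-1*(-1))*(3 + 13) = 1*16 = 16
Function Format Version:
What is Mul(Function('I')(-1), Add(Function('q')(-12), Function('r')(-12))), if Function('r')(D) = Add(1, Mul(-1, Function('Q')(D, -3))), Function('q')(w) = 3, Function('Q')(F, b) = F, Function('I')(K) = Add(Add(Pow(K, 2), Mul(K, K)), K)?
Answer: 16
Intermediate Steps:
Function('I')(K) = Add(K, Mul(2, Pow(K, 2))) (Function('I')(K) = Add(Add(Pow(K, 2), Pow(K, 2)), K) = Add(Mul(2, Pow(K, 2)), K) = Add(K, Mul(2, Pow(K, 2))))
Function('r')(D) = Add(1, Mul(-1, D))
Mul(Function('I')(-1), Add(Function('q')(-12), Function('r')(-12))) = Mul(Mul(-1, Add(1, Mul(2, -1))), Add(3, Add(1, Mul(-1, -12)))) = Mul(Mul(-1, Add(1, -2)), Add(3, Add(1, 12))) = Mul(Mul(-1, -1), Add(3, 13)) = Mul(1, 16) = 16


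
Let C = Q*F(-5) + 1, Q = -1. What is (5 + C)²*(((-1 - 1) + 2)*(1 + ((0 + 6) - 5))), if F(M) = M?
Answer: 0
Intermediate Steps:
C = 6 (C = -1*(-5) + 1 = 5 + 1 = 6)
(5 + C)²*(((-1 - 1) + 2)*(1 + ((0 + 6) - 5))) = (5 + 6)²*(((-1 - 1) + 2)*(1 + ((0 + 6) - 5))) = 11²*((-2 + 2)*(1 + (6 - 5))) = 121*(0*(1 + 1)) = 121*(0*2) = 121*0 = 0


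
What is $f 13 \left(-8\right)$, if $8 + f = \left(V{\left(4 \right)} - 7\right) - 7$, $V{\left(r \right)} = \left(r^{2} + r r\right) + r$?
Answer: $-1456$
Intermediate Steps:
$V{\left(r \right)} = r + 2 r^{2}$ ($V{\left(r \right)} = \left(r^{2} + r^{2}\right) + r = 2 r^{2} + r = r + 2 r^{2}$)
$f = 14$ ($f = -8 - \left(14 - 4 \left(1 + 2 \cdot 4\right)\right) = -8 - \left(14 - 4 \left(1 + 8\right)\right) = -8 + \left(\left(4 \cdot 9 - 7\right) - 7\right) = -8 + \left(\left(36 - 7\right) - 7\right) = -8 + \left(29 - 7\right) = -8 + 22 = 14$)
$f 13 \left(-8\right) = 14 \cdot 13 \left(-8\right) = 182 \left(-8\right) = -1456$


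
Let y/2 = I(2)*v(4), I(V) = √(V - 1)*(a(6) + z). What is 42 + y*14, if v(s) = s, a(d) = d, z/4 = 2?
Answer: 1610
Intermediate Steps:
z = 8 (z = 4*2 = 8)
I(V) = 14*√(-1 + V) (I(V) = √(V - 1)*(6 + 8) = √(-1 + V)*14 = 14*√(-1 + V))
y = 112 (y = 2*((14*√(-1 + 2))*4) = 2*((14*√1)*4) = 2*((14*1)*4) = 2*(14*4) = 2*56 = 112)
42 + y*14 = 42 + 112*14 = 42 + 1568 = 1610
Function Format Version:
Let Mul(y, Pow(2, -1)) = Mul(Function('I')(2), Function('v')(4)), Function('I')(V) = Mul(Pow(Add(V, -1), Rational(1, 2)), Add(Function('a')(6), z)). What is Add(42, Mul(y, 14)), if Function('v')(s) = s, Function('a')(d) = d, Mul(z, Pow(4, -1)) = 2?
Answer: 1610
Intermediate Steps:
z = 8 (z = Mul(4, 2) = 8)
Function('I')(V) = Mul(14, Pow(Add(-1, V), Rational(1, 2))) (Function('I')(V) = Mul(Pow(Add(V, -1), Rational(1, 2)), Add(6, 8)) = Mul(Pow(Add(-1, V), Rational(1, 2)), 14) = Mul(14, Pow(Add(-1, V), Rational(1, 2))))
y = 112 (y = Mul(2, Mul(Mul(14, Pow(Add(-1, 2), Rational(1, 2))), 4)) = Mul(2, Mul(Mul(14, Pow(1, Rational(1, 2))), 4)) = Mul(2, Mul(Mul(14, 1), 4)) = Mul(2, Mul(14, 4)) = Mul(2, 56) = 112)
Add(42, Mul(y, 14)) = Add(42, Mul(112, 14)) = Add(42, 1568) = 1610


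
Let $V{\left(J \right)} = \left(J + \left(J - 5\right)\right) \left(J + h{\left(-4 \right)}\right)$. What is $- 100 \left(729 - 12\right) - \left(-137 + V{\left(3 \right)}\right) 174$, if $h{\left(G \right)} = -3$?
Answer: $-47862$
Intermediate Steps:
$V{\left(J \right)} = \left(-5 + 2 J\right) \left(-3 + J\right)$ ($V{\left(J \right)} = \left(J + \left(J - 5\right)\right) \left(J - 3\right) = \left(J + \left(-5 + J\right)\right) \left(-3 + J\right) = \left(-5 + 2 J\right) \left(-3 + J\right)$)
$- 100 \left(729 - 12\right) - \left(-137 + V{\left(3 \right)}\right) 174 = - 100 \left(729 - 12\right) - \left(-137 + \left(15 - 33 + 2 \cdot 3^{2}\right)\right) 174 = - 100 \left(729 - 12\right) - \left(-137 + \left(15 - 33 + 2 \cdot 9\right)\right) 174 = \left(-100\right) 717 - \left(-137 + \left(15 - 33 + 18\right)\right) 174 = -71700 - \left(-137 + 0\right) 174 = -71700 - \left(-137\right) 174 = -71700 - -23838 = -71700 + 23838 = -47862$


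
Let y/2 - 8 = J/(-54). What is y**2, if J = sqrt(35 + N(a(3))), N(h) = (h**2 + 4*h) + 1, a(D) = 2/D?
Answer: 1679968/6561 - 128*sqrt(22)/81 ≈ 248.64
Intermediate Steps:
N(h) = 1 + h**2 + 4*h
J = 4*sqrt(22)/3 (J = sqrt(35 + (1 + (2/3)**2 + 4*(2/3))) = sqrt(35 + (1 + 4/9 + 8/3)) = sqrt(35 + 37/9) = sqrt(352/9) = 4*sqrt(22)/3 ≈ 6.2539)
y = 16 - 4*sqrt(22)/81 (y = 16 + 2*((4*sqrt(22)/3)/(-54)) = 16 + 2*((4*sqrt(22)/3)*(-1/54)) = 16 + 2*(-2*sqrt(22)/81) = 16 - 4*sqrt(22)/81 ≈ 15.768)
y**2 = (16 - 4*sqrt(22)/81)**2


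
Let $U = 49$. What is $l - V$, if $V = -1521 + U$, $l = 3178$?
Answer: $4650$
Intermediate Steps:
$V = -1472$ ($V = -1521 + 49 = -1472$)
$l - V = 3178 - -1472 = 3178 + 1472 = 4650$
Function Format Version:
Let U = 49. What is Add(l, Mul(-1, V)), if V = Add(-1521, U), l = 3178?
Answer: 4650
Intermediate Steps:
V = -1472 (V = Add(-1521, 49) = -1472)
Add(l, Mul(-1, V)) = Add(3178, Mul(-1, -1472)) = Add(3178, 1472) = 4650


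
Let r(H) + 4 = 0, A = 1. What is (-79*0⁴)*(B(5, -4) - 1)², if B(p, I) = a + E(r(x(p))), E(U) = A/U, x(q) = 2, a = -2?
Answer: 0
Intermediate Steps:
r(H) = -4 (r(H) = -4 + 0 = -4)
E(U) = 1/U
B(p, I) = -9/4 (B(p, I) = -2 + 1/(-4) = -2 - ¼ = -9/4)
(-79*0⁴)*(B(5, -4) - 1)² = (-79*0⁴)*(-9/4 - 1)² = (-79*0)*(-13/4)² = 0*(169/16) = 0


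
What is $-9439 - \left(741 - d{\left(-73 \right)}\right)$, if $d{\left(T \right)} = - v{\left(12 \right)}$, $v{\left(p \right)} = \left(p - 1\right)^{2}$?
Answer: $-10301$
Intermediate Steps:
$v{\left(p \right)} = \left(-1 + p\right)^{2}$
$d{\left(T \right)} = -121$ ($d{\left(T \right)} = - \left(-1 + 12\right)^{2} = - 11^{2} = \left(-1\right) 121 = -121$)
$-9439 - \left(741 - d{\left(-73 \right)}\right) = -9439 - \left(741 - -121\right) = -9439 - \left(741 + 121\right) = -9439 - 862 = -10301$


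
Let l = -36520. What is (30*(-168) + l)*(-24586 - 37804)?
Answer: 2592928400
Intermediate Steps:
(30*(-168) + l)*(-24586 - 37804) = (30*(-168) - 36520)*(-24586 - 37804) = (-5040 - 36520)*(-62390) = -41560*(-62390) = 2592928400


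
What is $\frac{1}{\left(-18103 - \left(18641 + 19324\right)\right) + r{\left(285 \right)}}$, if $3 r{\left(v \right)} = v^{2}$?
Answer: $- \frac{1}{28993} \approx -3.4491 \cdot 10^{-5}$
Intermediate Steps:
$r{\left(v \right)} = \frac{v^{2}}{3}$
$\frac{1}{\left(-18103 - \left(18641 + 19324\right)\right) + r{\left(285 \right)}} = \frac{1}{\left(-18103 - \left(18641 + 19324\right)\right) + \frac{285^{2}}{3}} = \frac{1}{\left(-18103 - 37965\right) + \frac{1}{3} \cdot 81225} = \frac{1}{\left(-18103 - 37965\right) + 27075} = \frac{1}{-56068 + 27075} = \frac{1}{-28993} = - \frac{1}{28993}$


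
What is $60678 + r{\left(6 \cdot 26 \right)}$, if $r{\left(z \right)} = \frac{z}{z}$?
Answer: $60679$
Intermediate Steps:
$r{\left(z \right)} = 1$
$60678 + r{\left(6 \cdot 26 \right)} = 60678 + 1 = 60679$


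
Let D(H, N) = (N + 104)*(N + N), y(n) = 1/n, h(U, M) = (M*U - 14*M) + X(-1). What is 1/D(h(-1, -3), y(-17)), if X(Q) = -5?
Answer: -289/3534 ≈ -0.081777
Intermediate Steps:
h(U, M) = -5 - 14*M + M*U (h(U, M) = (M*U - 14*M) - 5 = (-14*M + M*U) - 5 = -5 - 14*M + M*U)
D(H, N) = 2*N*(104 + N) (D(H, N) = (104 + N)*(2*N) = 2*N*(104 + N))
1/D(h(-1, -3), y(-17)) = 1/(2*(104 + 1/(-17))/(-17)) = 1/(2*(-1/17)*(104 - 1/17)) = 1/(2*(-1/17)*(1767/17)) = 1/(-3534/289) = -289/3534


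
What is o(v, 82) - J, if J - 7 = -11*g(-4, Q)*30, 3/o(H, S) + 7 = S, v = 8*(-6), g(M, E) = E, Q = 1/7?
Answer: 7032/175 ≈ 40.183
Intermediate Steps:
Q = ⅐ ≈ 0.14286
v = -48
o(H, S) = 3/(-7 + S)
J = -281/7 (J = 7 - 11*⅐*30 = 7 - 11/7*30 = 7 - 330/7 = -281/7 ≈ -40.143)
o(v, 82) - J = 3/(-7 + 82) - 1*(-281/7) = 3/75 + 281/7 = 3*(1/75) + 281/7 = 1/25 + 281/7 = 7032/175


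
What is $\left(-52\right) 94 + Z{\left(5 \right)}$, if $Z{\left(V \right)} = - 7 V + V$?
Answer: $-4918$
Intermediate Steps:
$Z{\left(V \right)} = - 6 V$
$\left(-52\right) 94 + Z{\left(5 \right)} = \left(-52\right) 94 - 30 = -4888 - 30 = -4918$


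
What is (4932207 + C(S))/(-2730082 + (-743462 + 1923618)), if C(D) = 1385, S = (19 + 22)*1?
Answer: -2466796/774963 ≈ -3.1831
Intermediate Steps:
S = 41 (S = 41*1 = 41)
(4932207 + C(S))/(-2730082 + (-743462 + 1923618)) = (4932207 + 1385)/(-2730082 + (-743462 + 1923618)) = 4933592/(-2730082 + 1180156) = 4933592/(-1549926) = 4933592*(-1/1549926) = -2466796/774963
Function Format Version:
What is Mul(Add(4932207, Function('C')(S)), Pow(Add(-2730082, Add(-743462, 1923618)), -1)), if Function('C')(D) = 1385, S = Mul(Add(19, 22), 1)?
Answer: Rational(-2466796, 774963) ≈ -3.1831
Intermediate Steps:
S = 41 (S = Mul(41, 1) = 41)
Mul(Add(4932207, Function('C')(S)), Pow(Add(-2730082, Add(-743462, 1923618)), -1)) = Mul(Add(4932207, 1385), Pow(Add(-2730082, Add(-743462, 1923618)), -1)) = Mul(4933592, Pow(Add(-2730082, 1180156), -1)) = Mul(4933592, Pow(-1549926, -1)) = Mul(4933592, Rational(-1, 1549926)) = Rational(-2466796, 774963)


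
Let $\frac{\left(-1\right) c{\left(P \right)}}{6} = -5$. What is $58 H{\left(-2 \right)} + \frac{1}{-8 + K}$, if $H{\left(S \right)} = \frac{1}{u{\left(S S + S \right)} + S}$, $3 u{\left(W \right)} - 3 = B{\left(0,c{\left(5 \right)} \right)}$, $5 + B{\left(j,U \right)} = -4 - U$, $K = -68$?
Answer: $- \frac{2211}{532} \approx -4.156$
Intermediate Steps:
$c{\left(P \right)} = 30$ ($c{\left(P \right)} = \left(-6\right) \left(-5\right) = 30$)
$B{\left(j,U \right)} = -9 - U$ ($B{\left(j,U \right)} = -5 - \left(4 + U\right) = -9 - U$)
$u{\left(W \right)} = -12$ ($u{\left(W \right)} = 1 + \frac{-9 - 30}{3} = 1 + \frac{1}{3} \left(-39\right) = 1 - 13 = -12$)
$H{\left(S \right)} = \frac{1}{-12 + S}$
$58 H{\left(-2 \right)} + \frac{1}{-8 + K} = \frac{58}{-12 - 2} + \frac{1}{-8 - 68} = \frac{58}{-14} + \frac{1}{-76} = 58 \left(- \frac{1}{14}\right) - \frac{1}{76} = - \frac{29}{7} - \frac{1}{76} = - \frac{2211}{532}$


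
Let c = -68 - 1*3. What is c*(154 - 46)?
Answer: -7668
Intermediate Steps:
c = -71 (c = -68 - 3 = -71)
c*(154 - 46) = -71*(154 - 46) = -71*108 = -7668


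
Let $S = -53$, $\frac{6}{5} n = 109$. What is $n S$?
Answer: $- \frac{28885}{6} \approx -4814.2$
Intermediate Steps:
$n = \frac{545}{6}$ ($n = \frac{5}{6} \cdot 109 = \frac{545}{6} \approx 90.833$)
$n S = \frac{545}{6} \left(-53\right) = - \frac{28885}{6}$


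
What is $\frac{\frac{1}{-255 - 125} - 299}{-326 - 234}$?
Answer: $\frac{113621}{212800} \approx 0.53393$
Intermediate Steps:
$\frac{\frac{1}{-255 - 125} - 299}{-326 - 234} = \frac{\frac{1}{-380} - 299}{-560} = \left(- \frac{1}{380} - 299\right) \left(- \frac{1}{560}\right) = \left(- \frac{113621}{380}\right) \left(- \frac{1}{560}\right) = \frac{113621}{212800}$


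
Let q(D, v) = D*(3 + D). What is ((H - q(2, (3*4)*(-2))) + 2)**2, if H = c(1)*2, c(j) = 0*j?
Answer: 64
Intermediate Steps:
c(j) = 0
H = 0 (H = 0*2 = 0)
((H - q(2, (3*4)*(-2))) + 2)**2 = ((0 - 2*(3 + 2)) + 2)**2 = ((0 - 2*5) + 2)**2 = ((0 - 1*10) + 2)**2 = ((0 - 10) + 2)**2 = (-10 + 2)**2 = (-8)**2 = 64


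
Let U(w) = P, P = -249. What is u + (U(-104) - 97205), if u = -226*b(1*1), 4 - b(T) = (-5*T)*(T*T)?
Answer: -99488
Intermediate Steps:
b(T) = 4 + 5*T³ (b(T) = 4 - (-5*T)*T*T = 4 - (-5*T)*T² = 4 - (-5)*T³ = 4 + 5*T³)
u = -2034 (u = -226*(4 + 5*(1*1)³) = -226*(4 + 5*1³) = -226*(4 + 5*1) = -226*(4 + 5) = -226*9 = -2034)
U(w) = -249
u + (U(-104) - 97205) = -2034 + (-249 - 97205) = -2034 - 97454 = -99488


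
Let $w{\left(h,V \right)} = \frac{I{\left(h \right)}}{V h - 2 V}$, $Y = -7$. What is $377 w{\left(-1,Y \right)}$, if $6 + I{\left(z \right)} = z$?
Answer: $- \frac{377}{3} \approx -125.67$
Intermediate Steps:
$I{\left(z \right)} = -6 + z$
$w{\left(h,V \right)} = \frac{-6 + h}{- 2 V + V h}$ ($w{\left(h,V \right)} = \frac{-6 + h}{V h - 2 V} = \frac{-6 + h}{- 2 V + V h}$)
$377 w{\left(-1,Y \right)} = 377 \frac{-6 - 1}{\left(-7\right) \left(-2 - 1\right)} = 377 \left(\left(- \frac{1}{7}\right) \frac{1}{-3} \left(-7\right)\right) = 377 \left(\left(- \frac{1}{7}\right) \left(- \frac{1}{3}\right) \left(-7\right)\right) = 377 \left(- \frac{1}{3}\right) = - \frac{377}{3}$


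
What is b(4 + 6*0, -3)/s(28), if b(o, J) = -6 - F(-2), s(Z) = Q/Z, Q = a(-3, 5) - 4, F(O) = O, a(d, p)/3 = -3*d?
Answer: -112/23 ≈ -4.8696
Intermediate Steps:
a(d, p) = -9*d (a(d, p) = 3*(-3*d) = -9*d)
Q = 23 (Q = -9*(-3) - 4 = 27 - 4 = 23)
s(Z) = 23/Z
b(o, J) = -4 (b(o, J) = -6 - 1*(-2) = -6 + 2 = -4)
b(4 + 6*0, -3)/s(28) = -4/(23/28) = -4/(23*(1/28)) = -4/23/28 = -4*28/23 = -112/23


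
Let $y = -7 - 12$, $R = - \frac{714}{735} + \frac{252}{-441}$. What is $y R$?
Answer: $\frac{1026}{35} \approx 29.314$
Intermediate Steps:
$R = - \frac{54}{35}$ ($R = \left(-714\right) \frac{1}{735} + 252 \left(- \frac{1}{441}\right) = - \frac{34}{35} - \frac{4}{7} = - \frac{54}{35} \approx -1.5429$)
$y = -19$
$y R = \left(-19\right) \left(- \frac{54}{35}\right) = \frac{1026}{35}$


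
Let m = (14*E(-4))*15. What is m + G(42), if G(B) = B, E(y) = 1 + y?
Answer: -588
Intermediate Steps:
m = -630 (m = (14*(1 - 4))*15 = (14*(-3))*15 = -42*15 = -630)
m + G(42) = -630 + 42 = -588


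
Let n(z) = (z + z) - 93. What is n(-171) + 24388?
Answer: 23953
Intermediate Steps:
n(z) = -93 + 2*z (n(z) = 2*z - 93 = -93 + 2*z)
n(-171) + 24388 = (-93 + 2*(-171)) + 24388 = (-93 - 342) + 24388 = -435 + 24388 = 23953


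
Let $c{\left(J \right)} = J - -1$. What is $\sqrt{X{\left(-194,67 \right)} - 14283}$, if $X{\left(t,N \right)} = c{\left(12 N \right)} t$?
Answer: $i \sqrt{170453} \approx 412.86 i$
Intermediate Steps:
$c{\left(J \right)} = 1 + J$ ($c{\left(J \right)} = J + 1 = 1 + J$)
$X{\left(t,N \right)} = t \left(1 + 12 N\right)$ ($X{\left(t,N \right)} = \left(1 + 12 N\right) t = t \left(1 + 12 N\right)$)
$\sqrt{X{\left(-194,67 \right)} - 14283} = \sqrt{- 194 \left(1 + 12 \cdot 67\right) - 14283} = \sqrt{- 194 \left(1 + 804\right) - 14283} = \sqrt{\left(-194\right) 805 - 14283} = \sqrt{-156170 - 14283} = \sqrt{-170453} = i \sqrt{170453}$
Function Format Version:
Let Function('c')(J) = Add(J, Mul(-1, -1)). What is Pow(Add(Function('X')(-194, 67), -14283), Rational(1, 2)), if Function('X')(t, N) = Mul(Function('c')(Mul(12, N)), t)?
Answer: Mul(I, Pow(170453, Rational(1, 2))) ≈ Mul(412.86, I)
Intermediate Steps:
Function('c')(J) = Add(1, J) (Function('c')(J) = Add(J, 1) = Add(1, J))
Function('X')(t, N) = Mul(t, Add(1, Mul(12, N))) (Function('X')(t, N) = Mul(Add(1, Mul(12, N)), t) = Mul(t, Add(1, Mul(12, N))))
Pow(Add(Function('X')(-194, 67), -14283), Rational(1, 2)) = Pow(Add(Mul(-194, Add(1, Mul(12, 67))), -14283), Rational(1, 2)) = Pow(Add(Mul(-194, Add(1, 804)), -14283), Rational(1, 2)) = Pow(Add(Mul(-194, 805), -14283), Rational(1, 2)) = Pow(Add(-156170, -14283), Rational(1, 2)) = Pow(-170453, Rational(1, 2)) = Mul(I, Pow(170453, Rational(1, 2)))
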